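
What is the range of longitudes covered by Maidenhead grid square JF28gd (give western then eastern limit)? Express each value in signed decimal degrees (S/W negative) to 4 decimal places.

Field J=9, F=5: +9·20° lon, +5·10° lat → SW at lon 0°, lat -40°.
Square 2, 8: +2·2° lon, +8·1° lat → SW at lon 4°, lat -32°.
Subsquare g=6, d=3: +6·0.0833333° lon, +3·0.0416667° lat → SW at lon 4.5°, lat -31.875°.
Cell spans 0.0833333° lon × 0.0416667° lat.
west 4.5000, east 4.5833.

4.5000, 4.5833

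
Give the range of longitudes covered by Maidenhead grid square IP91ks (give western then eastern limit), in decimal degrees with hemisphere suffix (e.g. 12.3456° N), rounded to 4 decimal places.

1.1667° W, 1.0833° W

Field I=8, P=15: +8·20° lon, +15·10° lat → SW at lon -20°, lat 60°.
Square 9, 1: +9·2° lon, +1·1° lat → SW at lon -2°, lat 61°.
Subsquare k=10, s=18: +10·0.0833333° lon, +18·0.0416667° lat → SW at lon -1.16667°, lat 61.75°.
Cell spans 0.0833333° lon × 0.0416667° lat.
west 1.1667° W, east 1.0833° W.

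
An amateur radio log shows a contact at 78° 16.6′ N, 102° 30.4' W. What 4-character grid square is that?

DQ88

Add 180° to longitude and 90° to latitude: 77.49, 168.28.
Field (20°×10°, letters A–R): 77.49/20 → 3 → D, 168.28/10 → 16 → Q; chars DQ.
Square (2°×1°, digits 0–9): 17.49/2 → 8, 8.28/1 → 8; chars 88.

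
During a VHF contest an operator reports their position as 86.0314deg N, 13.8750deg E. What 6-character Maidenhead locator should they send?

JR66wa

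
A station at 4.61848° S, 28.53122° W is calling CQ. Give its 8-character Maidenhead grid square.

HI55rj61

Offset from 180°W / 90°S: lon 151.46878°, lat 85.38152°.
Field (20°×10°, letters A–R): 151.46878/20 → 7 → H, 85.38152/10 → 8 → I; chars HI.
Square (2°×1°, digits 0–9): 11.46878/2 → 5, 5.38152/1 → 5; chars 55.
Subsquare (5′×2.5′, letters a–x): 1.46878/0.0833333 → 17 → r, 0.38152/0.0416667 → 9 → j; chars rj.
Extended square (30″×15″, digits 0–9): 0.05211/0.00833333 → 6, 0.00652/0.00416667 → 1; chars 61.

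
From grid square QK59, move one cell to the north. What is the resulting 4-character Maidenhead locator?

QL50

Latitude square 9; +1 → 10, wraps to 0, carry into field.
Latitude field K = 10; +1 → 11 = L.
The longitude characters are unchanged.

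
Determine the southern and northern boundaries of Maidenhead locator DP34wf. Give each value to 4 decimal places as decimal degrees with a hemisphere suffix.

Field D=3, P=15: +3·20° lon, +15·10° lat → SW at lon -120°, lat 60°.
Square 3, 4: +3·2° lon, +4·1° lat → SW at lon -114°, lat 64°.
Subsquare w=22, f=5: +22·0.0833333° lon, +5·0.0416667° lat → SW at lon -112.167°, lat 64.2083°.
Cell spans 0.0833333° lon × 0.0416667° lat.
south 64.2083° N, north 64.2500° N.

64.2083° N, 64.2500° N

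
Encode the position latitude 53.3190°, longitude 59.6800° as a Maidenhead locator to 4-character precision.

Add 180° to longitude and 90° to latitude: 239.68, 143.32.
Field: 239.68/20 → 11 → L, 143.32/10 → 14 → O; chars LO.
Square: 19.68/2 → 9, 3.32/1 → 3; chars 93.

LO93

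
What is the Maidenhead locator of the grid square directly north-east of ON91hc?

Longitude subsquare h = 7; +1 → 8 = i.
Latitude subsquare c = 2; +1 → 3 = d.

ON91id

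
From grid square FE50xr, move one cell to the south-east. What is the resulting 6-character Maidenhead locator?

FE60aq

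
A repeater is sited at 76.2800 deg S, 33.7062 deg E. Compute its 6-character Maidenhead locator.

KB63ur

Add 180° to longitude and 90° to latitude: 213.7062, 13.7200.
Field: 213.7062/20 → 10 → K, 13.7200/10 → 1 → B; chars KB.
Square: 13.7062/2 → 6, 3.7200/1 → 3; chars 63.
Subsquare: 1.7062/0.0833333 → 20 → u, 0.7200/0.0416667 → 17 → r; chars ur.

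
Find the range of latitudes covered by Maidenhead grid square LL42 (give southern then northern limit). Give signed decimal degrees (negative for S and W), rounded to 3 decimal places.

22.000, 23.000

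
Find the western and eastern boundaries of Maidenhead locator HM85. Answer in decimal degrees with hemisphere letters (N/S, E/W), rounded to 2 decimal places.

24.00° W, 22.00° W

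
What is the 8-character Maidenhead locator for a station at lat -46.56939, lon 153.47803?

QE63rk73

Shift to the Maidenhead origin (180°W, 90°S): lon 333.47803, lat 43.43061.
Field (20°×10°, letters A–R): lon ⌊333.47803/20⌋ = 16 → Q; lat ⌊43.43061/10⌋ = 4 → E.
Square (2°×1°, digits 0–9): lon ⌊13.47803/2⌋ = 6; lat ⌊3.43061/1⌋ = 3.
Subsquare (5′×2.5′, letters a–x): lon ⌊1.47803/0.0833333⌋ = 17 → r; lat ⌊0.43061/0.0416667⌋ = 10 → k.
Extended square (30″×15″, digits 0–9): lon ⌊0.06136/0.00833333⌋ = 7; lat ⌊0.01394/0.00416667⌋ = 3.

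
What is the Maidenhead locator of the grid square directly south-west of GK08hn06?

GK08gn95

Longitude extended square 0; −1 → -1, wraps to 9, carry into subsquare.
Longitude subsquare h = 7; −1 → 6 = g.
Latitude extended square 6; −1 → 5.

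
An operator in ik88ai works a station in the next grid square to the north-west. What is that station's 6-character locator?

IK78xj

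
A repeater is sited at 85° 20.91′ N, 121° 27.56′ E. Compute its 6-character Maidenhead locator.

Add 180° to longitude and 90° to latitude: 301.4593, 175.3485.
Field: 301.4593/20 → 15 → P, 175.3485/10 → 17 → R; chars PR.
Square: 1.4593/2 → 0, 5.3485/1 → 5; chars 05.
Subsquare: 1.4593/0.0833333 → 17 → r, 0.3485/0.0416667 → 8 → i; chars ri.

PR05ri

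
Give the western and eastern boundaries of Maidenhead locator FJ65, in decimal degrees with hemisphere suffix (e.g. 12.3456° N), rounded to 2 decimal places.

68.00° W, 66.00° W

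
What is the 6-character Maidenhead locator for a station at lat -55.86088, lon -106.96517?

Offset from 180°W / 90°S: lon 73.0348°, lat 34.1391°.
Field: 73.0348/20 → 3 → D, 34.1391/10 → 3 → D; chars DD.
Square: 13.0348/2 → 6, 4.1391/1 → 4; chars 64.
Subsquare: 1.0348/0.0833333 → 12 → m, 0.1391/0.0416667 → 3 → d; chars md.

DD64md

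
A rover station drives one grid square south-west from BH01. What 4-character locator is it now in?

AH90

Longitude square 0; −1 → -1, wraps to 9, carry into field.
Longitude field B = 1; −1 → 0 = A.
Latitude square 1; −1 → 0.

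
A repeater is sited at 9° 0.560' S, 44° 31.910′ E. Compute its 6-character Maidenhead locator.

Offset from 180°W / 90°S: lon 224.5318°, lat 80.9907°.
Field: lon ⌊224.5318/20⌋ = 11 → L; lat ⌊80.9907/10⌋ = 8 → I.
Square: lon ⌊4.5318/2⌋ = 2; lat ⌊0.9907/1⌋ = 0.
Subsquare: lon ⌊0.5318/0.0833333⌋ = 6 → g; lat ⌊0.9907/0.0416667⌋ = 23 → x.

LI20gx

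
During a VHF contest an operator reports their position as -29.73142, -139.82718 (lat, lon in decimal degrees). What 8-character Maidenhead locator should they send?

CG00cg04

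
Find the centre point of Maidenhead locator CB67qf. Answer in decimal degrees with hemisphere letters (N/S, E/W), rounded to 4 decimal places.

72.7708° S, 126.6250° W

Field C=2, B=1: +2·20° lon, +1·10° lat → SW at lon -140°, lat -80°.
Square 6, 7: +6·2° lon, +7·1° lat → SW at lon -128°, lat -73°.
Subsquare q=16, f=5: +16·0.0833333° lon, +5·0.0416667° lat → SW at lon -126.667°, lat -72.7917°.
Cell spans 0.0833333° lon × 0.0416667° lat. Centre is SW corner plus half of each.
latitude 72.7708° S, longitude 126.6250° W.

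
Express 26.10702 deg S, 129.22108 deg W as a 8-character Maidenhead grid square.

Add 180° to longitude and 90° to latitude: 50.77892, 63.89298.
Field: lon ⌊50.77892/20⌋ = 2 → C; lat ⌊63.89298/10⌋ = 6 → G.
Square: lon ⌊10.77892/2⌋ = 5; lat ⌊3.89298/1⌋ = 3.
Subsquare: lon ⌊0.77892/0.0833333⌋ = 9 → j; lat ⌊0.89298/0.0416667⌋ = 21 → v.
Extended square: lon ⌊0.02892/0.00833333⌋ = 3; lat ⌊0.01798/0.00416667⌋ = 4.

CG53jv34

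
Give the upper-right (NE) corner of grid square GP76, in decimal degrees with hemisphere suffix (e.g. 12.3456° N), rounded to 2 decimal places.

Field G=6, P=15: +6·20° lon, +15·10° lat → SW at lon -60°, lat 60°.
Square 7, 6: +7·2° lon, +6·1° lat → SW at lon -46°, lat 66°.
Cell spans 2° lon × 1° lat. NE corner is SW corner plus one full cell.
latitude 67.00° N, longitude 44.00° W.

67.00° N, 44.00° W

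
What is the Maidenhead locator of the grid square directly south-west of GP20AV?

Longitude subsquare a = 0; −1 → -1, wraps to 23 = x, carry into square.
Longitude square 2; −1 → 1.
Latitude subsquare v = 21; −1 → 20 = u.

GP10xu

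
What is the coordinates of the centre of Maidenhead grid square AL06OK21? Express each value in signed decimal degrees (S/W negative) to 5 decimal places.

Field A=0, L=11: +0·20° lon, +11·10° lat → SW at lon -180°, lat 20°.
Square 0, 6: +0·2° lon, +6·1° lat → SW at lon -180°, lat 26°.
Subsquare o=14, k=10: +14·0.0833333° lon, +10·0.0416667° lat → SW at lon -178.833°, lat 26.4167°.
Extended square 2, 1: +2·0.00833333° lon, +1·0.00416667° lat → SW at lon -178.817°, lat 26.4208°.
Cell spans 0.00833333° lon × 0.00416667° lat. Centre is SW corner plus half of each.
latitude 26.42292, longitude -178.81250.

26.42292, -178.81250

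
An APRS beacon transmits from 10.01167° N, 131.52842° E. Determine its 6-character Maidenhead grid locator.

PK50sa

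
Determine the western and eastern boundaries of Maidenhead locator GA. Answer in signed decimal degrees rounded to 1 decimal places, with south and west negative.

-60.0, -40.0

Field G=6, A=0: +6·20° lon, +0·10° lat → SW at lon -60°, lat -90°.
Cell spans 20° lon × 10° lat.
west -60.0, east -40.0.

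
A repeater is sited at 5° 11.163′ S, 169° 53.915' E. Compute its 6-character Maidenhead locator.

RI44wt

Add 180° to longitude and 90° to latitude: 349.8986, 84.8140.
Field: 349.8986/20 → 17 → R, 84.8140/10 → 8 → I; chars RI.
Square: 9.8986/2 → 4, 4.8140/1 → 4; chars 44.
Subsquare: 1.8986/0.0833333 → 22 → w, 0.8140/0.0416667 → 19 → t; chars wt.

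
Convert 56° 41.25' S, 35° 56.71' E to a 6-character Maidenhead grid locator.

Add 180° to longitude and 90° to latitude: 215.9452, 33.3125.
Field: lon ⌊215.9452/20⌋ = 10 → K; lat ⌊33.3125/10⌋ = 3 → D.
Square: lon ⌊15.9452/2⌋ = 7; lat ⌊3.3125/1⌋ = 3.
Subsquare: lon ⌊1.9452/0.0833333⌋ = 23 → x; lat ⌊0.3125/0.0416667⌋ = 7 → h.

KD73xh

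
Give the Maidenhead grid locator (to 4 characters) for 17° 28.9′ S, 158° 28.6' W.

BH02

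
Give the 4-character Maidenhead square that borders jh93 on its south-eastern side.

KH02

Longitude square 9; +1 → 10, wraps to 0, carry into field.
Longitude field J = 9; +1 → 10 = K.
Latitude square 3; −1 → 2.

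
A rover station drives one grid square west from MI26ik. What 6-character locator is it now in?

MI26hk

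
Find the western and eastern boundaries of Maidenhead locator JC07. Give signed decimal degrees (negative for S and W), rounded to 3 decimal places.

0.000, 2.000

Field J=9, C=2: +9·20° lon, +2·10° lat → SW at lon 0°, lat -70°.
Square 0, 7: +0·2° lon, +7·1° lat → SW at lon 0°, lat -63°.
Cell spans 2° lon × 1° lat.
west 0.000, east 2.000.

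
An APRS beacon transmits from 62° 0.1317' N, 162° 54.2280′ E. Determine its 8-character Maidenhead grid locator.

RP12ka80

Add 180° to longitude and 90° to latitude: 342.90380, 152.00220.
Field (20°×10°, letters A–R): 342.90380/20 → 17 → R, 152.00220/10 → 15 → P; chars RP.
Square (2°×1°, digits 0–9): 2.90380/2 → 1, 2.00220/1 → 2; chars 12.
Subsquare (5′×2.5′, letters a–x): 0.90380/0.0833333 → 10 → k, 0.00220/0.0416667 → 0 → a; chars ka.
Extended square (30″×15″, digits 0–9): 0.07047/0.00833333 → 8, 0.00220/0.00416667 → 0; chars 80.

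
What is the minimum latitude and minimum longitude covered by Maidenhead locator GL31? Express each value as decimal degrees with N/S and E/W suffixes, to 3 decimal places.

21.000° N, 54.000° W

Field G=6, L=11: +6·20° lon, +11·10° lat → SW at lon -60°, lat 20°.
Square 3, 1: +3·2° lon, +1·1° lat → SW at lon -54°, lat 21°.
latitude 21.000° N, longitude 54.000° W.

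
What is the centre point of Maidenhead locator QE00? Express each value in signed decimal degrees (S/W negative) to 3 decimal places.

-49.500, 141.000

Field Q=16, E=4: +16·20° lon, +4·10° lat → SW at lon 140°, lat -50°.
Square 0, 0: +0·2° lon, +0·1° lat → SW at lon 140°, lat -50°.
Cell spans 2° lon × 1° lat. Centre is SW corner plus half of each.
latitude -49.500, longitude 141.000.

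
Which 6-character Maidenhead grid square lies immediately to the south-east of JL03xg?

JL13af

Longitude subsquare x = 23; +1 → 24, wraps to 0 = a, carry into square.
Longitude square 0; +1 → 1.
Latitude subsquare g = 6; −1 → 5 = f.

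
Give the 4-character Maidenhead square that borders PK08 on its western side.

OK98

Longitude square 0; −1 → -1, wraps to 9, carry into field.
Longitude field P = 15; −1 → 14 = O.
The latitude characters are unchanged.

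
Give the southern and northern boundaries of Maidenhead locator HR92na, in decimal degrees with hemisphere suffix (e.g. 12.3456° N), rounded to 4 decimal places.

82.0000° N, 82.0417° N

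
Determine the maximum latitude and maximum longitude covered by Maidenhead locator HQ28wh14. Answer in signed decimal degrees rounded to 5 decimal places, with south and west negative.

78.31250, -34.15000

Field H=7, Q=16: +7·20° lon, +16·10° lat → SW at lon -40°, lat 70°.
Square 2, 8: +2·2° lon, +8·1° lat → SW at lon -36°, lat 78°.
Subsquare w=22, h=7: +22·0.0833333° lon, +7·0.0416667° lat → SW at lon -34.1667°, lat 78.2917°.
Extended square 1, 4: +1·0.00833333° lon, +4·0.00416667° lat → SW at lon -34.1583°, lat 78.3083°.
Cell spans 0.00833333° lon × 0.00416667° lat. NE corner is SW corner plus one full cell.
latitude 78.31250, longitude -34.15000.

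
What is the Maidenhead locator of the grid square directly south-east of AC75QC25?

AC75qc34

Longitude extended square 2; +1 → 3.
Latitude extended square 5; −1 → 4.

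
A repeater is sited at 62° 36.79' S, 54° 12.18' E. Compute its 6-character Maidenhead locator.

LC77cj

Offset from 180°W / 90°S: lon 234.2030°, lat 27.3868°.
Field: 234.2030/20 → 11 → L, 27.3868/10 → 2 → C; chars LC.
Square: 14.2030/2 → 7, 7.3868/1 → 7; chars 77.
Subsquare: 0.2030/0.0833333 → 2 → c, 0.3868/0.0416667 → 9 → j; chars cj.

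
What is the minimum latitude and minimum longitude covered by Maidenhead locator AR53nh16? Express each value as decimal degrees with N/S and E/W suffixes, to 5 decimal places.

83.31667° N, 168.90833° W

Field A=0, R=17: +0·20° lon, +17·10° lat → SW at lon -180°, lat 80°.
Square 5, 3: +5·2° lon, +3·1° lat → SW at lon -170°, lat 83°.
Subsquare n=13, h=7: +13·0.0833333° lon, +7·0.0416667° lat → SW at lon -168.917°, lat 83.2917°.
Extended square 1, 6: +1·0.00833333° lon, +6·0.00416667° lat → SW at lon -168.908°, lat 83.3167°.
latitude 83.31667° N, longitude 168.90833° W.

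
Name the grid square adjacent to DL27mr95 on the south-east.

Longitude extended square 9; +1 → 10, wraps to 0, carry into subsquare.
Longitude subsquare m = 12; +1 → 13 = n.
Latitude extended square 5; −1 → 4.

DL27nr04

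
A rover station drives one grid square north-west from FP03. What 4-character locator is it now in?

EP94

Longitude square 0; −1 → -1, wraps to 9, carry into field.
Longitude field F = 5; −1 → 4 = E.
Latitude square 3; +1 → 4.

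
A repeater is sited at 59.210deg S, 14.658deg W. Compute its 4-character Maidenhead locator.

ID20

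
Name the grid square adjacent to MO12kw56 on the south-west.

Longitude extended square 5; −1 → 4.
Latitude extended square 6; −1 → 5.

MO12kw45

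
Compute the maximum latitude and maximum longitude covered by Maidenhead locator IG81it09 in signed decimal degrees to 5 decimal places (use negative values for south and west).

Field I=8, G=6: +8·20° lon, +6·10° lat → SW at lon -20°, lat -30°.
Square 8, 1: +8·2° lon, +1·1° lat → SW at lon -4°, lat -29°.
Subsquare i=8, t=19: +8·0.0833333° lon, +19·0.0416667° lat → SW at lon -3.33333°, lat -28.2083°.
Extended square 0, 9: +0·0.00833333° lon, +9·0.00416667° lat → SW at lon -3.33333°, lat -28.1708°.
Cell spans 0.00833333° lon × 0.00416667° lat. NE corner is SW corner plus one full cell.
latitude -28.16667, longitude -3.32500.

-28.16667, -3.32500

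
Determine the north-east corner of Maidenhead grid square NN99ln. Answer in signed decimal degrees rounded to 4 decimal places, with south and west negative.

49.5833, 99.0000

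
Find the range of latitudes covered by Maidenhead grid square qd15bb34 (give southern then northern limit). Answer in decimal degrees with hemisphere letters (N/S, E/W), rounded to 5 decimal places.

54.94167° S, 54.93750° S

Field Q=16, D=3: +16·20° lon, +3·10° lat → SW at lon 140°, lat -60°.
Square 1, 5: +1·2° lon, +5·1° lat → SW at lon 142°, lat -55°.
Subsquare b=1, b=1: +1·0.0833333° lon, +1·0.0416667° lat → SW at lon 142.083°, lat -54.9583°.
Extended square 3, 4: +3·0.00833333° lon, +4·0.00416667° lat → SW at lon 142.108°, lat -54.9417°.
Cell spans 0.00833333° lon × 0.00416667° lat.
south 54.94167° S, north 54.93750° S.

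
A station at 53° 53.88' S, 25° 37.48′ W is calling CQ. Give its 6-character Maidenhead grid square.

Add 180° to longitude and 90° to latitude: 154.3753, 36.1020.
Field (20°×10°, letters A–R): 154.3753/20 → 7 → H, 36.1020/10 → 3 → D; chars HD.
Square (2°×1°, digits 0–9): 14.3753/2 → 7, 6.1020/1 → 6; chars 76.
Subsquare (5′×2.5′, letters a–x): 0.3753/0.0833333 → 4 → e, 0.1020/0.0416667 → 2 → c; chars ec.

HD76ec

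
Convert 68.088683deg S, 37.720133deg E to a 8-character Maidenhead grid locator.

KC81uv68

Offset from 180°W / 90°S: lon 217.72013°, lat 21.91132°.
Field: 217.72013/20 → 10 → K, 21.91132/10 → 2 → C; chars KC.
Square: 17.72013/2 → 8, 1.91132/1 → 1; chars 81.
Subsquare: 1.72013/0.0833333 → 20 → u, 0.91132/0.0416667 → 21 → v; chars uv.
Extended square: 0.05347/0.00833333 → 6, 0.03632/0.00416667 → 8; chars 68.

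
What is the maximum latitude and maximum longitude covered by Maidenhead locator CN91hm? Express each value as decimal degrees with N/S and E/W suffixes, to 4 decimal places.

41.5417° N, 121.3333° W

Field C=2, N=13: +2·20° lon, +13·10° lat → SW at lon -140°, lat 40°.
Square 9, 1: +9·2° lon, +1·1° lat → SW at lon -122°, lat 41°.
Subsquare h=7, m=12: +7·0.0833333° lon, +12·0.0416667° lat → SW at lon -121.417°, lat 41.5°.
Cell spans 0.0833333° lon × 0.0416667° lat. NE corner is SW corner plus one full cell.
latitude 41.5417° N, longitude 121.3333° W.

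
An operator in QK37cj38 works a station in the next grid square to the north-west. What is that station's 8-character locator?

QK37cj29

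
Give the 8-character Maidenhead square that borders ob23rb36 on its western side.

Longitude extended square 3; −1 → 2.
The latitude characters are unchanged.

OB23rb26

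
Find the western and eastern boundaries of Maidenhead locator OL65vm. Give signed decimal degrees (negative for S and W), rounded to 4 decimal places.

113.7500, 113.8333

Field O=14, L=11: +14·20° lon, +11·10° lat → SW at lon 100°, lat 20°.
Square 6, 5: +6·2° lon, +5·1° lat → SW at lon 112°, lat 25°.
Subsquare v=21, m=12: +21·0.0833333° lon, +12·0.0416667° lat → SW at lon 113.75°, lat 25.5°.
Cell spans 0.0833333° lon × 0.0416667° lat.
west 113.7500, east 113.8333.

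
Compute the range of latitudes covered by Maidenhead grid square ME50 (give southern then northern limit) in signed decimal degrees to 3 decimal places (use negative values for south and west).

-50.000, -49.000

Field M=12, E=4: +12·20° lon, +4·10° lat → SW at lon 60°, lat -50°.
Square 5, 0: +5·2° lon, +0·1° lat → SW at lon 70°, lat -50°.
Cell spans 2° lon × 1° lat.
south -50.000, north -49.000.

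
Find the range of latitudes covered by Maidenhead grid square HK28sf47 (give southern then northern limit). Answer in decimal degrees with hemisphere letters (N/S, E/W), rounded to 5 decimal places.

18.23750° N, 18.24167° N

Field H=7, K=10: +7·20° lon, +10·10° lat → SW at lon -40°, lat 10°.
Square 2, 8: +2·2° lon, +8·1° lat → SW at lon -36°, lat 18°.
Subsquare s=18, f=5: +18·0.0833333° lon, +5·0.0416667° lat → SW at lon -34.5°, lat 18.2083°.
Extended square 4, 7: +4·0.00833333° lon, +7·0.00416667° lat → SW at lon -34.4667°, lat 18.2375°.
Cell spans 0.00833333° lon × 0.00416667° lat.
south 18.23750° N, north 18.24167° N.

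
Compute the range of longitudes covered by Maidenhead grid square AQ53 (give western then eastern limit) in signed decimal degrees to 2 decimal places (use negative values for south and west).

Field A=0, Q=16: +0·20° lon, +16·10° lat → SW at lon -180°, lat 70°.
Square 5, 3: +5·2° lon, +3·1° lat → SW at lon -170°, lat 73°.
Cell spans 2° lon × 1° lat.
west -170.00, east -168.00.

-170.00, -168.00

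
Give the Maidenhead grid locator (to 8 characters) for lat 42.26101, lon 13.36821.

Offset from 180°W / 90°S: lon 193.36821°, lat 132.26101°.
Field: lon ⌊193.36821/20⌋ = 9 → J; lat ⌊132.26101/10⌋ = 13 → N.
Square: lon ⌊13.36821/2⌋ = 6; lat ⌊2.26101/1⌋ = 2.
Subsquare: lon ⌊1.36821/0.0833333⌋ = 16 → q; lat ⌊0.26101/0.0416667⌋ = 6 → g.
Extended square: lon ⌊0.03488/0.00833333⌋ = 4; lat ⌊0.01101/0.00416667⌋ = 2.

JN62qg42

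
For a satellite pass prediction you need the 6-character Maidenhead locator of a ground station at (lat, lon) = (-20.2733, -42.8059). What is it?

GG89or

Offset from 180°W / 90°S: lon 137.1941°, lat 69.7267°.
Field: 137.1941/20 → 6 → G, 69.7267/10 → 6 → G; chars GG.
Square: 17.1941/2 → 8, 9.7267/1 → 9; chars 89.
Subsquare: 1.1941/0.0833333 → 14 → o, 0.7267/0.0416667 → 17 → r; chars or.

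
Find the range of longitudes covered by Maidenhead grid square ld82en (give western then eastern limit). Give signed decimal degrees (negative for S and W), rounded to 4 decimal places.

Field L=11, D=3: +11·20° lon, +3·10° lat → SW at lon 40°, lat -60°.
Square 8, 2: +8·2° lon, +2·1° lat → SW at lon 56°, lat -58°.
Subsquare e=4, n=13: +4·0.0833333° lon, +13·0.0416667° lat → SW at lon 56.3333°, lat -57.4583°.
Cell spans 0.0833333° lon × 0.0416667° lat.
west 56.3333, east 56.4167.

56.3333, 56.4167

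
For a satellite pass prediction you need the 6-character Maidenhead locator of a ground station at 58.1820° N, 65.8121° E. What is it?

Offset from 180°W / 90°S: lon 245.8121°, lat 148.1820°.
Field: 245.8121/20 → 12 → M, 148.1820/10 → 14 → O; chars MO.
Square: 5.8121/2 → 2, 8.1820/1 → 8; chars 28.
Subsquare: 1.8121/0.0833333 → 21 → v, 0.1820/0.0416667 → 4 → e; chars ve.

MO28ve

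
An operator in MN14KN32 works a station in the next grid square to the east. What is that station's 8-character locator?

Longitude extended square 3; +1 → 4.
The latitude characters are unchanged.

MN14kn42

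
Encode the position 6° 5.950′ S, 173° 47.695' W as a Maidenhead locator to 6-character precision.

AI33cv

Add 180° to longitude and 90° to latitude: 6.2051, 83.9008.
Field: lon ⌊6.2051/20⌋ = 0 → A; lat ⌊83.9008/10⌋ = 8 → I.
Square: lon ⌊6.2051/2⌋ = 3; lat ⌊3.9008/1⌋ = 3.
Subsquare: lon ⌊0.2051/0.0833333⌋ = 2 → c; lat ⌊0.9008/0.0416667⌋ = 21 → v.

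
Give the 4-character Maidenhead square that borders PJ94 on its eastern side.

Longitude square 9; +1 → 10, wraps to 0, carry into field.
Longitude field P = 15; +1 → 16 = Q.
The latitude characters are unchanged.

QJ04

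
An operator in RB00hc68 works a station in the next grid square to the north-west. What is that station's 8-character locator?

RB00hc59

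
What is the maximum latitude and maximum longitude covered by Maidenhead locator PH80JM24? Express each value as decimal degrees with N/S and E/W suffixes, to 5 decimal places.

Field P=15, H=7: +15·20° lon, +7·10° lat → SW at lon 120°, lat -20°.
Square 8, 0: +8·2° lon, +0·1° lat → SW at lon 136°, lat -20°.
Subsquare j=9, m=12: +9·0.0833333° lon, +12·0.0416667° lat → SW at lon 136.75°, lat -19.5°.
Extended square 2, 4: +2·0.00833333° lon, +4·0.00416667° lat → SW at lon 136.767°, lat -19.4833°.
Cell spans 0.00833333° lon × 0.00416667° lat. NE corner is SW corner plus one full cell.
latitude 19.47917° S, longitude 136.77500° E.

19.47917° S, 136.77500° E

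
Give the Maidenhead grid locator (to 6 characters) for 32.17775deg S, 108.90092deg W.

DF57nt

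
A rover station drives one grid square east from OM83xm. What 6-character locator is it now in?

OM93am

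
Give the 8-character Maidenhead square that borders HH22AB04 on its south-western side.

Longitude extended square 0; −1 → -1, wraps to 9, carry into subsquare.
Longitude subsquare a = 0; −1 → -1, wraps to 23 = x, carry into square.
Longitude square 2; −1 → 1.
Latitude extended square 4; −1 → 3.

HH12xb93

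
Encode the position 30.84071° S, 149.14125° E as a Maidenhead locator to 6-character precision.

QF49nd

Add 180° to longitude and 90° to latitude: 329.1413, 59.1593.
Field (20°×10°, letters A–R): lon ⌊329.1413/20⌋ = 16 → Q; lat ⌊59.1593/10⌋ = 5 → F.
Square (2°×1°, digits 0–9): lon ⌊9.1413/2⌋ = 4; lat ⌊9.1593/1⌋ = 9.
Subsquare (5′×2.5′, letters a–x): lon ⌊1.1413/0.0833333⌋ = 13 → n; lat ⌊0.1593/0.0416667⌋ = 3 → d.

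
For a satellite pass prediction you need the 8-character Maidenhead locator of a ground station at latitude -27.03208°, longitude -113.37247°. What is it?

DG32hx52

Offset from 180°W / 90°S: lon 66.62753°, lat 62.96792°.
Field: lon ⌊66.62753/20⌋ = 3 → D; lat ⌊62.96792/10⌋ = 6 → G.
Square: lon ⌊6.62753/2⌋ = 3; lat ⌊2.96792/1⌋ = 2.
Subsquare: lon ⌊0.62753/0.0833333⌋ = 7 → h; lat ⌊0.96792/0.0416667⌋ = 23 → x.
Extended square: lon ⌊0.04420/0.00833333⌋ = 5; lat ⌊0.00959/0.00416667⌋ = 2.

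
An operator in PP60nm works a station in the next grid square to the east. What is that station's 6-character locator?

Longitude subsquare n = 13; +1 → 14 = o.
The latitude characters are unchanged.

PP60om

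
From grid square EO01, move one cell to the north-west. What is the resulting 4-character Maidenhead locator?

DO92

Longitude square 0; −1 → -1, wraps to 9, carry into field.
Longitude field E = 4; −1 → 3 = D.
Latitude square 1; +1 → 2.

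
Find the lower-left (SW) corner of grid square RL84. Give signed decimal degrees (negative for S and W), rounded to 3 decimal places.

24.000, 176.000

Field R=17, L=11: +17·20° lon, +11·10° lat → SW at lon 160°, lat 20°.
Square 8, 4: +8·2° lon, +4·1° lat → SW at lon 176°, lat 24°.
latitude 24.000, longitude 176.000.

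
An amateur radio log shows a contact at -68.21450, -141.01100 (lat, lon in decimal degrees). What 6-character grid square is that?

Shift to the Maidenhead origin (180°W, 90°S): lon 38.9890, lat 21.7855.
Field: 38.9890/20 → 1 → B, 21.7855/10 → 2 → C; chars BC.
Square: 18.9890/2 → 9, 1.7855/1 → 1; chars 91.
Subsquare: 0.9890/0.0833333 → 11 → l, 0.7855/0.0416667 → 18 → s; chars ls.

BC91ls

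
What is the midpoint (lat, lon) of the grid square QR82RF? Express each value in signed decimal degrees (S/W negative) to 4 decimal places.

82.2292, 157.4583

Field Q=16, R=17: +16·20° lon, +17·10° lat → SW at lon 140°, lat 80°.
Square 8, 2: +8·2° lon, +2·1° lat → SW at lon 156°, lat 82°.
Subsquare r=17, f=5: +17·0.0833333° lon, +5·0.0416667° lat → SW at lon 157.417°, lat 82.2083°.
Cell spans 0.0833333° lon × 0.0416667° lat. Centre is SW corner plus half of each.
latitude 82.2292, longitude 157.4583.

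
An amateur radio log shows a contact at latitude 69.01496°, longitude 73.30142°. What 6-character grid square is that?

Add 180° to longitude and 90° to latitude: 253.3014, 159.0150.
Field: lon ⌊253.3014/20⌋ = 12 → M; lat ⌊159.0150/10⌋ = 15 → P.
Square: lon ⌊13.3014/2⌋ = 6; lat ⌊9.0150/1⌋ = 9.
Subsquare: lon ⌊1.3014/0.0833333⌋ = 15 → p; lat ⌊0.0150/0.0416667⌋ = 0 → a.

MP69pa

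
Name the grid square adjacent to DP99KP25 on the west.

Longitude extended square 2; −1 → 1.
The latitude characters are unchanged.

DP99kp15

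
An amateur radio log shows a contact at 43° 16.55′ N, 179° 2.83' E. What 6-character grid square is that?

RN93mg

Add 180° to longitude and 90° to latitude: 359.0472, 133.2758.
Field: 359.0472/20 → 17 → R, 133.2758/10 → 13 → N; chars RN.
Square: 19.0472/2 → 9, 3.2758/1 → 3; chars 93.
Subsquare: 1.0472/0.0833333 → 12 → m, 0.2758/0.0416667 → 6 → g; chars mg.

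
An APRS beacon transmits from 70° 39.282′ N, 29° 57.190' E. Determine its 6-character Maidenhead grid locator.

KQ40xp

Offset from 180°W / 90°S: lon 209.9532°, lat 160.6547°.
Field (20°×10°, letters A–R): lon ⌊209.9532/20⌋ = 10 → K; lat ⌊160.6547/10⌋ = 16 → Q.
Square (2°×1°, digits 0–9): lon ⌊9.9532/2⌋ = 4; lat ⌊0.6547/1⌋ = 0.
Subsquare (5′×2.5′, letters a–x): lon ⌊1.9532/0.0833333⌋ = 23 → x; lat ⌊0.6547/0.0416667⌋ = 15 → p.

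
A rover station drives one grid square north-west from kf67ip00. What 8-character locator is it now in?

KF67hp91

Longitude extended square 0; −1 → -1, wraps to 9, carry into subsquare.
Longitude subsquare i = 8; −1 → 7 = h.
Latitude extended square 0; +1 → 1.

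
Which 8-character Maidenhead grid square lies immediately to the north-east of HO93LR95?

HO93mr06

Longitude extended square 9; +1 → 10, wraps to 0, carry into subsquare.
Longitude subsquare l = 11; +1 → 12 = m.
Latitude extended square 5; +1 → 6.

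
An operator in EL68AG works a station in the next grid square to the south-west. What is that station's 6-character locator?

Longitude subsquare a = 0; −1 → -1, wraps to 23 = x, carry into square.
Longitude square 6; −1 → 5.
Latitude subsquare g = 6; −1 → 5 = f.

EL58xf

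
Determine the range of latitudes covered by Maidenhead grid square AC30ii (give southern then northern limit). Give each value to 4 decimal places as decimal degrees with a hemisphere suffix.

69.6667° S, 69.6250° S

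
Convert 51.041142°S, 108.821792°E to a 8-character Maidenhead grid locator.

Offset from 180°W / 90°S: lon 288.82179°, lat 38.95886°.
Field: 288.82179/20 → 14 → O, 38.95886/10 → 3 → D; chars OD.
Square: 8.82179/2 → 4, 8.95886/1 → 8; chars 48.
Subsquare: 0.82179/0.0833333 → 9 → j, 0.95886/0.0416667 → 23 → x; chars jx.
Extended square: 0.07179/0.00833333 → 8, 0.00052/0.00416667 → 0; chars 80.

OD48jx80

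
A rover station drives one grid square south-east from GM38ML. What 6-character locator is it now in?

Longitude subsquare m = 12; +1 → 13 = n.
Latitude subsquare l = 11; −1 → 10 = k.

GM38nk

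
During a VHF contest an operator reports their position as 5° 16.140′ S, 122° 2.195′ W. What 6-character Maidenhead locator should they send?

Add 180° to longitude and 90° to latitude: 57.9634, 84.7310.
Field: lon ⌊57.9634/20⌋ = 2 → C; lat ⌊84.7310/10⌋ = 8 → I.
Square: lon ⌊17.9634/2⌋ = 8; lat ⌊4.7310/1⌋ = 4.
Subsquare: lon ⌊1.9634/0.0833333⌋ = 23 → x; lat ⌊0.7310/0.0416667⌋ = 17 → r.

CI84xr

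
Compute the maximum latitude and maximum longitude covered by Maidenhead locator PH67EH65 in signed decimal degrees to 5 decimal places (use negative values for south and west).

Field P=15, H=7: +15·20° lon, +7·10° lat → SW at lon 120°, lat -20°.
Square 6, 7: +6·2° lon, +7·1° lat → SW at lon 132°, lat -13°.
Subsquare e=4, h=7: +4·0.0833333° lon, +7·0.0416667° lat → SW at lon 132.333°, lat -12.7083°.
Extended square 6, 5: +6·0.00833333° lon, +5·0.00416667° lat → SW at lon 132.383°, lat -12.6875°.
Cell spans 0.00833333° lon × 0.00416667° lat. NE corner is SW corner plus one full cell.
latitude -12.68333, longitude 132.39167.

-12.68333, 132.39167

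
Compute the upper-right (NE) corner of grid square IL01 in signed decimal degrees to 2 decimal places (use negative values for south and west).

Field I=8, L=11: +8·20° lon, +11·10° lat → SW at lon -20°, lat 20°.
Square 0, 1: +0·2° lon, +1·1° lat → SW at lon -20°, lat 21°.
Cell spans 2° lon × 1° lat. NE corner is SW corner plus one full cell.
latitude 22.00, longitude -18.00.

22.00, -18.00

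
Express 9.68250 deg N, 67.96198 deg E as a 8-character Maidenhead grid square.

MJ39xq53

Add 180° to longitude and 90° to latitude: 247.96198, 99.68250.
Field (20°×10°, letters A–R): lon ⌊247.96198/20⌋ = 12 → M; lat ⌊99.68250/10⌋ = 9 → J.
Square (2°×1°, digits 0–9): lon ⌊7.96198/2⌋ = 3; lat ⌊9.68250/1⌋ = 9.
Subsquare (5′×2.5′, letters a–x): lon ⌊1.96198/0.0833333⌋ = 23 → x; lat ⌊0.68250/0.0416667⌋ = 16 → q.
Extended square (30″×15″, digits 0–9): lon ⌊0.04531/0.00833333⌋ = 5; lat ⌊0.01583/0.00416667⌋ = 3.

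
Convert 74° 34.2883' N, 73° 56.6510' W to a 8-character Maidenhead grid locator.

FQ34an67

Shift to the Maidenhead origin (180°W, 90°S): lon 106.05582, lat 164.57147.
Field: lon ⌊106.05582/20⌋ = 5 → F; lat ⌊164.57147/10⌋ = 16 → Q.
Square: lon ⌊6.05582/2⌋ = 3; lat ⌊4.57147/1⌋ = 4.
Subsquare: lon ⌊0.05582/0.0833333⌋ = 0 → a; lat ⌊0.57147/0.0416667⌋ = 13 → n.
Extended square: lon ⌊0.05582/0.00833333⌋ = 6; lat ⌊0.02981/0.00416667⌋ = 7.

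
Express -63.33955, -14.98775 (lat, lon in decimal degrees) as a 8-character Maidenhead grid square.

IC26mp18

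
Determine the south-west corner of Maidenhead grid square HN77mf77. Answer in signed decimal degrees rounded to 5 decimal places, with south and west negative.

Field H=7, N=13: +7·20° lon, +13·10° lat → SW at lon -40°, lat 40°.
Square 7, 7: +7·2° lon, +7·1° lat → SW at lon -26°, lat 47°.
Subsquare m=12, f=5: +12·0.0833333° lon, +5·0.0416667° lat → SW at lon -25°, lat 47.2083°.
Extended square 7, 7: +7·0.00833333° lon, +7·0.00416667° lat → SW at lon -24.9417°, lat 47.2375°.
latitude 47.23750, longitude -24.94167.

47.23750, -24.94167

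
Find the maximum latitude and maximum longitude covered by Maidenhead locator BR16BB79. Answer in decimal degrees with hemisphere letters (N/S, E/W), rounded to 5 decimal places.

86.08333° N, 157.85000° W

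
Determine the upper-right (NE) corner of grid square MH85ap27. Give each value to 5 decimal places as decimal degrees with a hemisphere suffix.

14.34167° S, 76.02500° E

Field M=12, H=7: +12·20° lon, +7·10° lat → SW at lon 60°, lat -20°.
Square 8, 5: +8·2° lon, +5·1° lat → SW at lon 76°, lat -15°.
Subsquare a=0, p=15: +0·0.0833333° lon, +15·0.0416667° lat → SW at lon 76°, lat -14.375°.
Extended square 2, 7: +2·0.00833333° lon, +7·0.00416667° lat → SW at lon 76.0167°, lat -14.3458°.
Cell spans 0.00833333° lon × 0.00416667° lat. NE corner is SW corner plus one full cell.
latitude 14.34167° S, longitude 76.02500° E.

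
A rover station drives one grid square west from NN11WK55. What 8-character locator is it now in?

NN11wk45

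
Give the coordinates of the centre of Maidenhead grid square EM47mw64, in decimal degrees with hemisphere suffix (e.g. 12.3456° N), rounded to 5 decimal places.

Field E=4, M=12: +4·20° lon, +12·10° lat → SW at lon -100°, lat 30°.
Square 4, 7: +4·2° lon, +7·1° lat → SW at lon -92°, lat 37°.
Subsquare m=12, w=22: +12·0.0833333° lon, +22·0.0416667° lat → SW at lon -91°, lat 37.9167°.
Extended square 6, 4: +6·0.00833333° lon, +4·0.00416667° lat → SW at lon -90.95°, lat 37.9333°.
Cell spans 0.00833333° lon × 0.00416667° lat. Centre is SW corner plus half of each.
latitude 37.93542° N, longitude 90.94583° W.

37.93542° N, 90.94583° W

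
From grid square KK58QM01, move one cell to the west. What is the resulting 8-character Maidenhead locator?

KK58pm91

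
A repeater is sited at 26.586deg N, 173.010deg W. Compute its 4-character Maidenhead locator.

AL36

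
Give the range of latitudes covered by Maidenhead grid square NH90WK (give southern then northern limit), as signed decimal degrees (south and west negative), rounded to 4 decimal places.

-19.5833, -19.5417

Field N=13, H=7: +13·20° lon, +7·10° lat → SW at lon 80°, lat -20°.
Square 9, 0: +9·2° lon, +0·1° lat → SW at lon 98°, lat -20°.
Subsquare w=22, k=10: +22·0.0833333° lon, +10·0.0416667° lat → SW at lon 99.8333°, lat -19.5833°.
Cell spans 0.0833333° lon × 0.0416667° lat.
south -19.5833, north -19.5417.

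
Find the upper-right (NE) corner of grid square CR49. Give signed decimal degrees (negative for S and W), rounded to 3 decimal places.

90.000, -130.000

Field C=2, R=17: +2·20° lon, +17·10° lat → SW at lon -140°, lat 80°.
Square 4, 9: +4·2° lon, +9·1° lat → SW at lon -132°, lat 89°.
Cell spans 2° lon × 1° lat. NE corner is SW corner plus one full cell.
latitude 90.000, longitude -130.000.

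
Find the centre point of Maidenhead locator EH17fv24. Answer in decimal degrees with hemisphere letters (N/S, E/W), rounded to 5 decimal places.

12.10625° S, 97.56250° W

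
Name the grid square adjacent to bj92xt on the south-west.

Longitude subsquare x = 23; −1 → 22 = w.
Latitude subsquare t = 19; −1 → 18 = s.

BJ92ws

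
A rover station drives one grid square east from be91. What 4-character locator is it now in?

Longitude square 9; +1 → 10, wraps to 0, carry into field.
Longitude field B = 1; +1 → 2 = C.
The latitude characters are unchanged.

CE01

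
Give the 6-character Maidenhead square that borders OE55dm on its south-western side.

OE55cl

Longitude subsquare d = 3; −1 → 2 = c.
Latitude subsquare m = 12; −1 → 11 = l.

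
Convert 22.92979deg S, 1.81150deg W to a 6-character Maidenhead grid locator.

IG97cb

Add 180° to longitude and 90° to latitude: 178.1885, 67.0702.
Field: lon ⌊178.1885/20⌋ = 8 → I; lat ⌊67.0702/10⌋ = 6 → G.
Square: lon ⌊18.1885/2⌋ = 9; lat ⌊7.0702/1⌋ = 7.
Subsquare: lon ⌊0.1885/0.0833333⌋ = 2 → c; lat ⌊0.0702/0.0416667⌋ = 1 → b.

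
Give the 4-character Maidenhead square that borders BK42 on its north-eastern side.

Longitude square 4; +1 → 5.
Latitude square 2; +1 → 3.

BK53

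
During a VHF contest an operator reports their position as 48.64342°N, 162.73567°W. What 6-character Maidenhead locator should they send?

AN88pp

Shift to the Maidenhead origin (180°W, 90°S): lon 17.2643, lat 138.6434.
Field: 17.2643/20 → 0 → A, 138.6434/10 → 13 → N; chars AN.
Square: 17.2643/2 → 8, 8.6434/1 → 8; chars 88.
Subsquare: 1.2643/0.0833333 → 15 → p, 0.6434/0.0416667 → 15 → p; chars pp.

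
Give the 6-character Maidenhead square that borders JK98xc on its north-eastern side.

Longitude subsquare x = 23; +1 → 24, wraps to 0 = a, carry into square.
Longitude square 9; +1 → 10, wraps to 0, carry into field.
Longitude field J = 9; +1 → 10 = K.
Latitude subsquare c = 2; +1 → 3 = d.

KK08ad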